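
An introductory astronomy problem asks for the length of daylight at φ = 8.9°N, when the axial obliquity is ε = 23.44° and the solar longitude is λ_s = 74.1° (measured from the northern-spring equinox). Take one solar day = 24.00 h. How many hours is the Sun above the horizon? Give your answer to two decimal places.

Solar declination: sin δ = sin ε · sin λ_s = sin 23.44° × sin 74.1° = 0.38257, so δ = +22.493°.
cos H₀ = −tan φ · tan δ = −tan(+8.9°) × tan(+22.493°) = -0.0648, so H₀ = 1.6357 rad = 93.72°.
Daylight = 2H₀/(2π) × 24.00 h = (1.6357/π) × 24.00 = 12.50 h.

12.50 h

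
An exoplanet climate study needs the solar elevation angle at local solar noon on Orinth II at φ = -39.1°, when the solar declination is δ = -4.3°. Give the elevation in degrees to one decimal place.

55.2°

At local noon the hour angle is zero, so the zenith angle equals |φ − δ| = |-39.1° − (-4.300°)| = 34.800°.
Elevation = 90° − 34.800° = 55.2°.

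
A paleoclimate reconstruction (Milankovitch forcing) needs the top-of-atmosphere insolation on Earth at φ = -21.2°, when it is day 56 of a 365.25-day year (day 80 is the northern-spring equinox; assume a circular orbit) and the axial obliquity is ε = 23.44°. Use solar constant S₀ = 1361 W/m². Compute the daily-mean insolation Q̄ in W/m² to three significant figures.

Solar longitude: λ_s = 360° × (56 − 80)/365.25 = -23.655°, i.e. -23.655° + 360° = 336.345°.
sin δ = sin 23.44° × sin 336.345° = -0.15960, so δ = -9.184°.
cos H₀ = −tan(-21.2°) tan(-9.184°) = -0.0627, H₀ = 1.6335 rad.
Bracket: H₀ sin φ sin δ + cos φ cos δ sin H₀ = 1.6335×-0.36162×-0.15960 + 0.93232×0.98718×0.99803 = 0.094277 + 0.918555 = 1.012832.
Q̄ = (S₀/π) × [bracket] = (1361/π) × 1.012832 = 438.8 W/m².

Q̄ ≈ 439 W/m²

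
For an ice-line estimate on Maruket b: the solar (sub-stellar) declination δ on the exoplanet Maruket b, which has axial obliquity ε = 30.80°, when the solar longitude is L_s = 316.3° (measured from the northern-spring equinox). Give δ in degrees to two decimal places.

sin δ = sin ε · sin L_s = sin 30.80° × sin 316.3° = -0.353761.
δ = arcsin(-0.353761) = -20.72°.

δ = -20.72°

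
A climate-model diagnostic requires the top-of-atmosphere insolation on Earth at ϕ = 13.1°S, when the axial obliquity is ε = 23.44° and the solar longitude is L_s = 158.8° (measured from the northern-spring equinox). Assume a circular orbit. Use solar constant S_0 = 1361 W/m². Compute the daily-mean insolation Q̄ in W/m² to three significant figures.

Solar declination: sin δ = sin ε · sin L_s = sin 23.44° × sin 158.8° = 0.14385, so δ = +8.271°.
cos h₀ = −tan(-13.1°) tan(+8.271°) = 0.0338, h₀ = 1.5370 rad.
Bracket: h₀ sin ϕ sin δ + cos ϕ cos δ sin h₀ = 1.5370×-0.22665×0.14385 + 0.97398×0.98960×0.99943 = -0.050112 + 0.963301 = 0.913189.
Q̄ = (S_0/π) × [bracket] = (1361/π) × 0.913189 = 395.6 W/m².

Q̄ ≈ 396 W/m²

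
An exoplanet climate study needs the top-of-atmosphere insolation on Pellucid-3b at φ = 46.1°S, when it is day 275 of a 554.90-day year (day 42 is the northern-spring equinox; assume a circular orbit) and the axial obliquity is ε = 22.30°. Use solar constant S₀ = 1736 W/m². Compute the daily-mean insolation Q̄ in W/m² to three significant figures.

Solar longitude: λ_s = 360° × (275 − 42)/554.90 = 151.162°.
sin δ = sin 22.30° × sin 151.162° = 0.18302, so δ = +10.546°.
cos H₀ = −tan(-46.1°) tan(+10.546°) = 0.1935, H₀ = 1.3761 rad.
Bracket: H₀ sin φ sin δ + cos φ cos δ sin H₀ = 1.3761×-0.72055×0.18302 + 0.69340×0.98311×0.98111 = -0.181473 + 0.668811 = 0.487338.
Q̄ = (S₀/π) × [bracket] = (1736/π) × 0.487338 = 269.3 W/m².

Q̄ ≈ 269 W/m²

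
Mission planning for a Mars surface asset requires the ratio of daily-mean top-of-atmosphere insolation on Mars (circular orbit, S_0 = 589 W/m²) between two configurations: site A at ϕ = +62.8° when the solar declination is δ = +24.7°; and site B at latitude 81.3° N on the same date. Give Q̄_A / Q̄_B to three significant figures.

Q̄_A / Q̄_B ≈ 0.910

— Configuration A (ϕ=+62.8°):
cos h₀ = −tan(+62.8°) tan(+24.700°) = -0.8950, h₀ = 2.6791 rad.
Bracket: h₀ sin ϕ sin δ + cos ϕ cos δ sin h₀ = 2.6791×0.88942×0.41787 + 0.45710×0.90851×0.44614 = 0.995719 + 0.185273 = 1.180992.
Q̄ = (S_0/π) × [bracket] = (589/π) × 1.180992 = 221.42 W/m².
— Configuration B (ϕ=+81.3°):
cos h₀ = −tan(+81.3°) tan(+24.700°) = -3.0058 ≤ −1 ⇒ polar day, h₀ = π.
Bracket: h₀ sin ϕ sin δ + cos ϕ cos δ sin h₀ = 3.1416×0.98849×0.41787 + 0.15126×0.90851×0.00000 = 1.297670 + 0.000000 = 1.297670.
Q̄ = (S_0/π) × [bracket] = (589/π) × 1.297670 = 243.29 W/m².
Ratio Q̄_A / Q̄_B = 221.42 / 243.29 = 0.9101.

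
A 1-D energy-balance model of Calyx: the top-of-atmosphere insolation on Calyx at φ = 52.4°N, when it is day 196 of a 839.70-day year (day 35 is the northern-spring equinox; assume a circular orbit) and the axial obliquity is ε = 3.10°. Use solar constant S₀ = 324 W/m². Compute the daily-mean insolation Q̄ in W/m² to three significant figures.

Solar longitude: λ_s = 360° × (196 − 35)/839.70 = 69.025°.
sin δ = sin 3.10° × sin 69.025° = 0.05050, so δ = +2.894°.
cos H₀ = −tan(+52.4°) tan(+2.894°) = -0.0657, H₀ = 1.6365 rad.
Bracket: H₀ sin φ sin δ + cos φ cos δ sin H₀ = 1.6365×0.79229×0.05050 + 0.61015×0.99872×0.99784 = 0.065477 + 0.608053 = 0.673530.
Q̄ = (S₀/π) × [bracket] = (324/π) × 0.673530 = 69.46 W/m².

Q̄ ≈ 69.5 W/m²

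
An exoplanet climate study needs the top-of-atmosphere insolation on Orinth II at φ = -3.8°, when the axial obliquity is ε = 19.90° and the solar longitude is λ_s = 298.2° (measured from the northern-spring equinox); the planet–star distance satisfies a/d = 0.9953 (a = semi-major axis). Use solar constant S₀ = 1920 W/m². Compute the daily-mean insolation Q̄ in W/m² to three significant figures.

Q̄ ≈ 595 W/m²

Solar declination: sin δ = sin ε · sin λ_s = sin 19.90° × sin 298.2° = -0.29998, so δ = -17.456°.
cos H₀ = −tan(-3.8°) tan(-17.456°) = -0.0209, H₀ = 1.5917 rad.
Bracket: H₀ sin φ sin δ + cos φ cos δ sin H₀ = 1.5917×-0.06627×-0.29998 + 0.99780×0.95395×0.99978 = 0.031642 + 0.951642 = 0.983284.
Inverse-square distance factor (a/d)² = 0.9953² = 0.990622.
Q̄ = (S₀/π) × 0.990622 × [bracket] = (1920/π) × 0.990622 × 0.983284 = 595.3 W/m².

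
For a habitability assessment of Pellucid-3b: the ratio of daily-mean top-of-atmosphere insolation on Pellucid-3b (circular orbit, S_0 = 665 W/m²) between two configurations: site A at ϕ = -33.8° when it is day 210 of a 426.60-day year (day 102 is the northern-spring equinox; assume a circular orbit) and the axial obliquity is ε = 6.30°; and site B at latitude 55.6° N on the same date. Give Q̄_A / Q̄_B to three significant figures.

Q̄_A / Q̄_B ≈ 1.03

— Configuration A (ϕ=-33.8°):
Solar longitude: L_s = 360° × (210 − 102)/426.60 = 91.139°.
sin δ = sin 6.30° × sin 91.139° = 0.10971, so δ = +6.299°.
cos h₀ = −tan(-33.8°) tan(+6.299°) = 0.0739, h₀ = 1.4968 rad.
Bracket: h₀ sin ϕ sin δ + cos ϕ cos δ sin h₀ = 1.4968×-0.55630×0.10971 + 0.83098×0.99396×0.99727 = -0.091352 + 0.823706 = 0.732354.
Q̄ = (S_0/π) × [bracket] = (665/π) × 0.732354 = 155.02 W/m².
— Configuration B (ϕ=+55.6°):
cos h₀ = −tan(+55.6°) tan(+6.299°) = -0.1612, h₀ = 1.7327 rad.
Bracket: h₀ sin ϕ sin δ + cos ϕ cos δ sin h₀ = 1.7327×0.82511×0.10971 + 0.56497×0.99396×0.98692 = 0.156849 + 0.554212 = 0.711061.
Q̄ = (S_0/π) × [bracket] = (665/π) × 0.711061 = 150.51 W/m².
Ratio Q̄_A / Q̄_B = 155.02 / 150.51 = 1.030.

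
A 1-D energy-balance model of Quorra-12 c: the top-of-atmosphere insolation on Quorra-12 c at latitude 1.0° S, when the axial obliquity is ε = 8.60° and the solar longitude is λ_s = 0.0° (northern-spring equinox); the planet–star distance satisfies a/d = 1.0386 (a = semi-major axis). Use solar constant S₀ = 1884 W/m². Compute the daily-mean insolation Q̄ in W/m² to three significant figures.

Solar declination: sin δ = sin ε · sin λ_s = sin 8.60° × sin 0.0° = 0.00000, so δ = +0.000°.
cos H₀ = −tan(-1.0°) tan(+0.000°) = 0.0000, H₀ = 1.5708 rad.
Bracket: H₀ sin φ sin δ + cos φ cos δ sin H₀ = 1.5708×-0.01745×0.00000 + 0.99985×1.00000×1.00000 = -0.000000 + 0.999850 = 0.999850.
Inverse-square distance factor (a/d)² = 1.0386² = 1.078690.
Q̄ = (S₀/π) × 1.078690 × [bracket] = (1884/π) × 1.078690 × 0.999850 = 646.8 W/m².

Q̄ ≈ 647 W/m²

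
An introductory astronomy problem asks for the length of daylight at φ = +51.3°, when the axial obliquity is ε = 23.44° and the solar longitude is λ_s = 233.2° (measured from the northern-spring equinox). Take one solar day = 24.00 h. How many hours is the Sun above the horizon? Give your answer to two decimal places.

Solar declination: sin δ = sin ε · sin λ_s = sin 23.44° × sin 233.2° = -0.31852, so δ = -18.574°.
cos H₀ = −tan φ · tan δ = −tan(+51.3°) × tan(-18.574°) = 0.4194, so H₀ = 1.1380 rad = 65.20°.
Daylight = 2H₀/(2π) × 24.00 h = (1.1380/π) × 24.00 = 8.69 h.

8.69 h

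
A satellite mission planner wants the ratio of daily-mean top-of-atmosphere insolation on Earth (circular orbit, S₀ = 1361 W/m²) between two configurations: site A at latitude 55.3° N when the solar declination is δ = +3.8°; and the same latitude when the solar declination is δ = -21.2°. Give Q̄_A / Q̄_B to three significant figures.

— Configuration A (φ=+55.3°):
cos H₀ = −tan(+55.3°) tan(+3.800°) = -0.0959, H₀ = 1.6669 rad.
Bracket: H₀ sin φ sin δ + cos φ cos δ sin H₀ = 1.6669×0.82214×0.06627 + 0.56928×0.99780×0.99539 = 0.090818 + 0.565409 = 0.656227.
Q̄ = (S₀/π) × [bracket] = (1361/π) × 0.656227 = 284.29 W/m².
— Configuration B (φ=+55.3°):
cos H₀ = −tan(+55.3°) tan(-21.200°) = 0.5602, H₀ = 0.9762 rad.
Bracket: H₀ sin φ sin δ + cos φ cos δ sin H₀ = 0.9762×0.82214×-0.36162 + 0.56928×0.93232×0.82838 = -0.290226 + 0.439664 = 0.149438.
Q̄ = (S₀/π) × [bracket] = (1361/π) × 0.149438 = 64.739 W/m².
Ratio Q̄_A / Q̄_B = 284.29 / 64.739 = 4.391.

Q̄_A / Q̄_B ≈ 4.39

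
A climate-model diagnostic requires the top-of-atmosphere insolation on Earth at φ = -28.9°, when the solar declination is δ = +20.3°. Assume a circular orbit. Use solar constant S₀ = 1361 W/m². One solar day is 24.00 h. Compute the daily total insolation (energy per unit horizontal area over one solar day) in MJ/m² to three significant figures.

cos H₀ = −tan(-28.9°) tan(+20.300°) = 0.2042, H₀ = 1.3651 rad.
Bracket: H₀ sin φ sin δ + cos φ cos δ sin H₀ = 1.3651×-0.48328×0.34694 + 0.87546×0.93789×0.97893 = -0.228885 + 0.803785 = 0.574900.
Q̄ = (S₀/π) × [bracket] = (1361/π) × 0.574900 = 249.06 W/m².
Daily total = Q̄ × 24.00 h × 3600 s/h = 249.06 × 24.00 × 3600 / 10⁶ = 21.52 MJ/m².

21.5 MJ/m²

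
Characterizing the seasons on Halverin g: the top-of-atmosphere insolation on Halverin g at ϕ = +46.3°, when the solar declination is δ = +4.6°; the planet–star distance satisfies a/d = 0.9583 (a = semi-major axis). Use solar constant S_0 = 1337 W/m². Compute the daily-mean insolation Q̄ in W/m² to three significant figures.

cos h₀ = −tan(+46.3°) tan(+4.600°) = -0.0842, h₀ = 1.6551 rad.
Bracket: h₀ sin ϕ sin δ + cos ϕ cos δ sin h₀ = 1.6551×0.72297×0.08020 + 0.69088×0.99678×0.99645 = 0.095966 + 0.686211 = 0.782177.
Inverse-square distance factor (a/d)² = 0.9583² = 0.918339.
Q̄ = (S_0/π) × 0.918339 × [bracket] = (1337/π) × 0.918339 × 0.782177 = 305.7 W/m².

Q̄ ≈ 306 W/m²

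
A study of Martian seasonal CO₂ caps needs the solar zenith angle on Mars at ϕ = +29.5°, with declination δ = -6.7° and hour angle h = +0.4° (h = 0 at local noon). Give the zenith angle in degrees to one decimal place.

cos θ_z = sin ϕ sin δ + cos ϕ cos δ cos h = -0.057451 + 0.864391 = 0.806940.
θ_z = arccos(0.806940) = 36.2°.

θ_z = 36.2°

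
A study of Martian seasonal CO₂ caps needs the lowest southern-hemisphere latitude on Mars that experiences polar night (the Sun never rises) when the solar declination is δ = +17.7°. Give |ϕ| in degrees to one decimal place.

Polar night requires cos h₀ = −tan ϕ tan δ ≥ 1, i.e. tan ϕ tan δ ≤ −1.
The boundary is |tan ϕ| · |tan δ| = 1, so |ϕ| = 90° − |δ| = 90° − 17.7° = 72.3° in the southern hemisphere.

|ϕ| = 72.3°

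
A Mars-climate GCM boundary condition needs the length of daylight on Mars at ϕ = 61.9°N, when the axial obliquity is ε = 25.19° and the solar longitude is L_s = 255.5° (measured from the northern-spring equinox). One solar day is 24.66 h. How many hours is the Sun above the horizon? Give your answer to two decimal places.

Solar declination: sin δ = sin ε · sin L_s = sin 25.19° × sin 255.5° = -0.41206, so δ = -24.335°.
cos h₀ = −tan ϕ · tan δ = −tan(+61.9°) × tan(-24.335°) = 0.8470, so h₀ = 0.5605 rad = 32.12°.
Daylight = 2h₀/(2π) × 24.66 h = (0.5605/π) × 24.66 = 4.40 h.

4.40 h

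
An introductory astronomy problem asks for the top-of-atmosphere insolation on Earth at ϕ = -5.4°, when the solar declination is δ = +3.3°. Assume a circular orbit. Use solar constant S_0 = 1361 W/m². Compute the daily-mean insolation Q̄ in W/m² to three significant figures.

cos h₀ = −tan(-5.4°) tan(+3.300°) = 0.0055, h₀ = 1.5653 rad.
Bracket: h₀ sin ϕ sin δ + cos ϕ cos δ sin h₀ = 1.5653×-0.09411×0.05756 + 0.99556×0.99834×0.99999 = -0.008479 + 0.993897 = 0.985418.
Q̄ = (S_0/π) × [bracket] = (1361/π) × 0.985418 = 426.9 W/m².

Q̄ ≈ 427 W/m²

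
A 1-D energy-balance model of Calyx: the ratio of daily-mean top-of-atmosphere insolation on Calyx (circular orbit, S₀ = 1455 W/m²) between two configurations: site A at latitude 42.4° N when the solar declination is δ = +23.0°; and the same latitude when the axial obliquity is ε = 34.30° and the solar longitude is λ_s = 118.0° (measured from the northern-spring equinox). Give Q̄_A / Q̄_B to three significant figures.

— Configuration A (φ=+42.4°):
cos H₀ = −tan(+42.4°) tan(+23.000°) = -0.3876, H₀ = 1.9688 rad.
Bracket: H₀ sin φ sin δ + cos φ cos δ sin H₀ = 1.9688×0.67430×0.39073 + 0.73846×0.92050×0.92183 = 0.518718 + 0.626616 = 1.145334.
Q̄ = (S₀/π) × [bracket] = (1455/π) × 1.145334 = 530.45 W/m².
— Configuration B (φ=+42.4°):
Solar declination: sin δ = sin ε · sin λ_s = sin 34.30° × sin 118.0° = 0.49756, so δ = +29.839°.
cos H₀ = −tan(+42.4°) tan(+29.839°) = -0.5238, H₀ = 2.1221 rad.
Bracket: H₀ sin φ sin δ + cos φ cos δ sin H₀ = 2.1221×0.67430×0.49756 + 0.73846×0.86743×0.85186 = 0.711975 + 0.545669 = 1.257644.
Q̄ = (S₀/π) × [bracket] = (1455/π) × 1.257644 = 582.47 W/m².
Ratio Q̄_A / Q̄_B = 530.45 / 582.47 = 0.9107.

Q̄_A / Q̄_B ≈ 0.911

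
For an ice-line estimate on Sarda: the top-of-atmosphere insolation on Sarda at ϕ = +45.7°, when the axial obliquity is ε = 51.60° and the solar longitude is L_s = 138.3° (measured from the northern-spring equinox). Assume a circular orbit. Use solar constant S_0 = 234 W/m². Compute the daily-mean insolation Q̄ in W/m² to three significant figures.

Q̄ ≈ 97.1 W/m²

Solar declination: sin δ = sin ε · sin L_s = sin 51.60° × sin 138.3° = 0.52134, so δ = +31.422°.
cos h₀ = −tan(+45.7°) tan(+31.422°) = -0.6260, h₀ = 2.2473 rad.
Bracket: h₀ sin ϕ sin δ + cos ϕ cos δ sin h₀ = 2.2473×0.71569×0.52134 + 0.69842×0.85335×0.77979 = 0.838508 + 0.464752 = 1.303260.
Q̄ = (S_0/π) × [bracket] = (234/π) × 1.303260 = 97.07 W/m².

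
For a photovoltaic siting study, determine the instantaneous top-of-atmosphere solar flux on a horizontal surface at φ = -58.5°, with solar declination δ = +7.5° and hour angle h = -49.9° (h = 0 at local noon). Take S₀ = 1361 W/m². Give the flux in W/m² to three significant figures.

303 W/m²

cos θ_z = sin φ sin δ + cos φ cos δ cos h = -0.111292 + 0.333674 = 0.222382.
Flux = S₀ · cos θ_z = 1361 × 0.222382 = 302.7 W/m².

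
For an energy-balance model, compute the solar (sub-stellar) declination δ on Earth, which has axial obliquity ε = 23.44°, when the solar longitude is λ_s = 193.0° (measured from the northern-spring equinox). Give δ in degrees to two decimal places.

sin δ = sin ε · sin λ_s = sin 23.44° × sin 193.0° = -0.089483.
δ = arcsin(-0.089483) = -5.13°.

δ = -5.13°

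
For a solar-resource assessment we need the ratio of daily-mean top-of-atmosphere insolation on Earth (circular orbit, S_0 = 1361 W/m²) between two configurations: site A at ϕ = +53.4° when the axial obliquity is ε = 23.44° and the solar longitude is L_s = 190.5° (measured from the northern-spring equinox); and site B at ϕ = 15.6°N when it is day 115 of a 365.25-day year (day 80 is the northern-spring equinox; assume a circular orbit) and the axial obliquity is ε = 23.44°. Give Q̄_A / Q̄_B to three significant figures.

— Configuration A (ϕ=+53.4°):
Solar declination: sin δ = sin ε · sin L_s = sin 23.44° × sin 190.5° = -0.07249, so δ = -4.157°.
cos h₀ = −tan(+53.4°) tan(-4.157°) = 0.0979, h₀ = 1.4728 rad.
Bracket: h₀ sin ϕ sin δ + cos ϕ cos δ sin h₀ = 1.4728×0.80282×-0.07249 + 0.59622×0.99737×0.99520 = -0.085712 + 0.591798 = 0.506086.
Q̄ = (S_0/π) × [bracket] = (1361/π) × 0.506086 = 219.25 W/m².
— Configuration B (ϕ=+15.6°):
Solar longitude: L_s = 360° × (115 − 80)/365.25 = 34.497°.
sin δ = sin 23.44° × sin 34.497° = 0.22529, so δ = +13.020°.
cos h₀ = −tan(+15.6°) tan(+13.020°) = -0.0646, h₀ = 1.6354 rad.
Bracket: h₀ sin ϕ sin δ + cos ϕ cos δ sin h₀ = 1.6354×0.26892×0.22529 + 0.96316×0.97429×0.99791 = 0.099081 + 0.936436 = 1.035517.
Q̄ = (S_0/π) × [bracket] = (1361/π) × 1.035517 = 448.61 W/m².
Ratio Q̄_A / Q̄_B = 219.25 / 448.61 = 0.4887.

Q̄_A / Q̄_B ≈ 0.489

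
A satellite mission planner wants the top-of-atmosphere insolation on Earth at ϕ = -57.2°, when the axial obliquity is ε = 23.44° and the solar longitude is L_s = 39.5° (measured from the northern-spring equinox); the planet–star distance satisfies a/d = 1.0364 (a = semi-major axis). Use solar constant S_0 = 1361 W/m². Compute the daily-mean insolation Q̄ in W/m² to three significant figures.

Q̄ ≈ 109 W/m²

Solar declination: sin δ = sin ε · sin L_s = sin 23.44° × sin 39.5° = 0.25302, so δ = +14.657°.
cos h₀ = −tan(-57.2°) tan(+14.657°) = 0.4058, h₀ = 1.1529 rad.
Bracket: h₀ sin ϕ sin δ + cos ϕ cos δ sin h₀ = 1.1529×-0.84057×0.25302 + 0.54171×0.96746×0.91395 = -0.245200 + 0.478985 = 0.233785.
Inverse-square distance factor (a/d)² = 1.0364² = 1.074125.
Q̄ = (S_0/π) × 1.074125 × [bracket] = (1361/π) × 1.074125 × 0.233785 = 108.8 W/m².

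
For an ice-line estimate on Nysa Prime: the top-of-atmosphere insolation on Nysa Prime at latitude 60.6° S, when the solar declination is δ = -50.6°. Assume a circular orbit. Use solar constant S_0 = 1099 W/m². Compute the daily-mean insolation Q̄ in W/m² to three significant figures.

Q̄ ≈ 740 W/m²

cos h₀ = −tan(-60.6°) tan(-50.600°) = -2.1606 ≤ −1 ⇒ polar day, h₀ = π.
Bracket: h₀ sin ϕ sin δ + cos ϕ cos δ sin h₀ = 3.1416×-0.87121×-0.77273 + 0.49090×0.63473×0.00000 = 2.114957 + 0.000000 = 2.114957.
Q̄ = (S_0/π) × [bracket] = (1099/π) × 2.114957 = 739.9 W/m².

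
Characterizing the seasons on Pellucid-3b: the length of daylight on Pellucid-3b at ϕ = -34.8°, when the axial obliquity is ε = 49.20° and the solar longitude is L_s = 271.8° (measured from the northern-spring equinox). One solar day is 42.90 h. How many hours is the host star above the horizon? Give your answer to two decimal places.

34.21 h

Solar declination: sin δ = sin ε · sin L_s = sin 49.20° × sin 271.8° = -0.75662, so δ = -49.167°.
cos h₀ = −tan ϕ · tan δ = −tan(-34.8°) × tan(-49.167°) = -0.8043, so h₀ = 2.5052 rad = 143.54°.
Daylight = 2h₀/(2π) × 42.90 h = (2.5052/π) × 42.90 = 34.21 h.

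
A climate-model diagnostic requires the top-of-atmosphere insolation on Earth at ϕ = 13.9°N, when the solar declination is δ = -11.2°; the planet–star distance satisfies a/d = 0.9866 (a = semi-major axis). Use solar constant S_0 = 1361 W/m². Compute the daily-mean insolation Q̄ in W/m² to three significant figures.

Q̄ ≈ 371 W/m²

cos h₀ = −tan(+13.9°) tan(-11.200°) = 0.0490, h₀ = 1.5218 rad.
Bracket: h₀ sin ϕ sin δ + cos ϕ cos δ sin h₀ = 1.5218×0.24023×-0.19423 + 0.97072×0.98096×0.99880 = -0.071007 + 0.951095 = 0.880088.
Inverse-square distance factor (a/d)² = 0.9866² = 0.973380.
Q̄ = (S_0/π) × 0.973380 × [bracket] = (1361/π) × 0.973380 × 0.880088 = 371.1 W/m².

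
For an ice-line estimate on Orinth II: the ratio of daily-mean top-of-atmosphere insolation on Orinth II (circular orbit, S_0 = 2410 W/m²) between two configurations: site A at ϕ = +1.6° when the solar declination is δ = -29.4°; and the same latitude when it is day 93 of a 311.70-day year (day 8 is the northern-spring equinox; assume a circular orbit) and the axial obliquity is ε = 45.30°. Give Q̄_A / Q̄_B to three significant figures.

Q̄_A / Q̄_B ≈ 1.15

— Configuration A (ϕ=+1.6°):
cos h₀ = −tan(+1.6°) tan(-29.400°) = 0.0157, h₀ = 1.5551 rad.
Bracket: h₀ sin ϕ sin δ + cos ϕ cos δ sin h₀ = 1.5551×0.02792×-0.49090 + 0.99961×0.87121×0.99988 = -0.021314 + 0.870766 = 0.849452.
Q̄ = (S_0/π) × [bracket] = (2410/π) × 0.849452 = 651.64 W/m².
— Configuration B (ϕ=+1.6°):
Solar longitude: L_s = 360° × (93 − 8)/311.70 = 98.171°.
sin δ = sin 45.30° × sin 98.171° = 0.70358, so δ = +44.715°.
cos h₀ = −tan(+1.6°) tan(+44.715°) = -0.0277, h₀ = 1.5985 rad.
Bracket: h₀ sin ϕ sin δ + cos ϕ cos δ sin h₀ = 1.5985×0.02792×0.70358 + 0.99961×0.71061×0.99962 = 0.031401 + 0.710063 = 0.741464.
Q̄ = (S_0/π) × [bracket] = (2410/π) × 0.741464 = 568.80 W/m².
Ratio Q̄_A / Q̄_B = 651.64 / 568.80 = 1.146.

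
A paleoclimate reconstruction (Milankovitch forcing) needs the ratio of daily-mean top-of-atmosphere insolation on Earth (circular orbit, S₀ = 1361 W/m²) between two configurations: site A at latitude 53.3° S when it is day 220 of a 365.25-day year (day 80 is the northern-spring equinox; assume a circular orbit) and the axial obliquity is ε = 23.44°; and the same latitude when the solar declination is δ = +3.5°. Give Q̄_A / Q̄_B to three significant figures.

Q̄_A / Q̄_B ≈ 0.538

— Configuration A (φ=-53.3°):
Solar longitude: λ_s = 360° × (220 − 80)/365.25 = 137.988°.
sin δ = sin 23.44° × sin 137.988° = 0.26624, so δ = +15.440°.
cos H₀ = −tan(-53.3°) tan(+15.440°) = 0.3706, H₀ = 1.1912 rad.
Bracket: H₀ sin φ sin δ + cos φ cos δ sin H₀ = 1.1912×-0.80178×0.26624 + 0.59763×0.96391×0.92881 = -0.254281 + 0.535052 = 0.280771.
Q̄ = (S₀/π) × [bracket] = (1361/π) × 0.280771 = 121.64 W/m².
— Configuration B (φ=-53.3°):
cos H₀ = −tan(-53.3°) tan(+3.500°) = 0.0821, H₀ = 1.4886 rad.
Bracket: H₀ sin φ sin δ + cos φ cos δ sin H₀ = 1.4886×-0.80178×0.06105 + 0.59763×0.99813×0.99663 = -0.072865 + 0.594502 = 0.521637.
Q̄ = (S₀/π) × [bracket] = (1361/π) × 0.521637 = 225.98 W/m².
Ratio Q̄_A / Q̄_B = 121.64 / 225.98 = 0.5383.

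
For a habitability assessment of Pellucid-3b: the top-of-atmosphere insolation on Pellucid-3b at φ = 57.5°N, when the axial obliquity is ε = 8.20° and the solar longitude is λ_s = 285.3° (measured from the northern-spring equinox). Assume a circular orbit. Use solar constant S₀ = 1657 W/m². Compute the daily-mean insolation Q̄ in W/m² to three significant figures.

Q̄ ≈ 191 W/m²

Solar declination: sin δ = sin ε · sin λ_s = sin 8.20° × sin 285.3° = -0.13757, so δ = -7.907°.
cos H₀ = −tan(+57.5°) tan(-7.907°) = 0.2180, H₀ = 1.3510 rad.
Bracket: H₀ sin φ sin δ + cos φ cos δ sin H₀ = 1.3510×0.84339×-0.13757 + 0.53730×0.99049×0.97594 = -0.156750 + 0.519386 = 0.362636.
Q̄ = (S₀/π) × [bracket] = (1657/π) × 0.362636 = 191.3 W/m².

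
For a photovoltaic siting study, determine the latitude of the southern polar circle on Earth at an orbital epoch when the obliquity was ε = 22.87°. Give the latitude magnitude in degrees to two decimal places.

67.13°

The polar circle is the lowest latitude that experiences at least one full rotation of continuous darkness at the northern-summer solstice; it lies at |ϕ| = 90° − ε = 90° − 22.87° = 67.13°.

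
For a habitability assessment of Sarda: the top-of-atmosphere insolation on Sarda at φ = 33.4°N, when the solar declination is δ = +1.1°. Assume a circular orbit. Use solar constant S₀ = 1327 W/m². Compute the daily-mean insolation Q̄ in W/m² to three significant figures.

cos H₀ = −tan(+33.4°) tan(+1.100°) = -0.0127, H₀ = 1.5835 rad.
Bracket: H₀ sin φ sin δ + cos φ cos δ sin H₀ = 1.5835×0.55048×0.01920 + 0.83485×0.99982×0.99992 = 0.016736 + 0.834633 = 0.851369.
Q̄ = (S₀/π) × [bracket] = (1327/π) × 0.851369 = 359.6 W/m².

Q̄ ≈ 360 W/m²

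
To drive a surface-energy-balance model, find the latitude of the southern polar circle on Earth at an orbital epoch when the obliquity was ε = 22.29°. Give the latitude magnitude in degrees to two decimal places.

67.71°

The polar circle is the lowest latitude that experiences at least one full rotation of continuous darkness at the northern-summer solstice; it lies at |φ| = 90° − ε = 90° − 22.29° = 67.71°.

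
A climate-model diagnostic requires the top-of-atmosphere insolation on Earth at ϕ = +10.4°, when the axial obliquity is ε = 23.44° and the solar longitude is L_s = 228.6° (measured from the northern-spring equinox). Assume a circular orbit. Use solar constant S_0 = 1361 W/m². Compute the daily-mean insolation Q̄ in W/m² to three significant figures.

Q̄ ≈ 371 W/m²

Solar declination: sin δ = sin ε · sin L_s = sin 23.44° × sin 228.6° = -0.29839, so δ = -17.361°.
cos h₀ = −tan(+10.4°) tan(-17.361°) = 0.0574, h₀ = 1.5134 rad.
Bracket: h₀ sin ϕ sin δ + cos ϕ cos δ sin h₀ = 1.5134×0.18052×-0.29839 + 0.98357×0.95445×0.99835 = -0.081520 + 0.937219 = 0.855699.
Q̄ = (S_0/π) × [bracket] = (1361/π) × 0.855699 = 370.7 W/m².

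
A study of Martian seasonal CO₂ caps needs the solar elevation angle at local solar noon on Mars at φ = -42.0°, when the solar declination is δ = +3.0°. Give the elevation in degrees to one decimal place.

45.0°

At local noon the hour angle is zero, so the zenith angle equals |φ − δ| = |-42.0° − (+3.000°)| = 45.000°.
Elevation = 90° − 45.000° = 45.0°.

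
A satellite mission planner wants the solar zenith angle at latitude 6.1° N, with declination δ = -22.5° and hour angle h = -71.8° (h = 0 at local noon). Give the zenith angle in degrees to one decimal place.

θ_z = 75.7°

cos θ_z = sin φ sin δ + cos φ cos δ cos h = -0.040665 + 0.286926 = 0.246261.
θ_z = arccos(0.246261) = 75.7°.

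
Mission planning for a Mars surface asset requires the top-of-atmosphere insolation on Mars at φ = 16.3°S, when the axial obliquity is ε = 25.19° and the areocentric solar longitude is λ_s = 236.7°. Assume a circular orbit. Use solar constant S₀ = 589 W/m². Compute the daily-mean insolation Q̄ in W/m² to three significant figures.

sin δ = sin 25.19° × sin 236.7° = -0.35574, so δ = -20.839°.
cos H₀ = −tan(-16.3°) tan(-20.839°) = -0.1113, H₀ = 1.6823 rad.
Bracket: H₀ sin φ sin δ + cos φ cos δ sin H₀ = 1.6823×-0.28067×-0.35574 + 0.95981×0.93459×0.99379 = 0.167970 + 0.891458 = 1.059428.
Q̄ = (S₀/π) × [bracket] = (589/π) × 1.059428 = 198.6 W/m².

Q̄ ≈ 199 W/m²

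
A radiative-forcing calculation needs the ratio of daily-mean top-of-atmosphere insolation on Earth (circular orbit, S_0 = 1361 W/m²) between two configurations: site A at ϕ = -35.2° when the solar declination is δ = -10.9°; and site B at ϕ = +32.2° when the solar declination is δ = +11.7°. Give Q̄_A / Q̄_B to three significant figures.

— Configuration A (ϕ=-35.2°):
cos h₀ = −tan(-35.2°) tan(-10.900°) = -0.1358, h₀ = 1.7071 rad.
Bracket: h₀ sin ϕ sin δ + cos ϕ cos δ sin h₀ = 1.7071×-0.57643×-0.18910 + 0.81714×0.98196×0.99073 = 0.186079 + 0.794961 = 0.981040.
Q̄ = (S_0/π) × [bracket] = (1361/π) × 0.981040 = 425.01 W/m².
— Configuration B (ϕ=+32.2°):
cos h₀ = −tan(+32.2°) tan(+11.700°) = -0.1304, h₀ = 1.7016 rad.
Bracket: h₀ sin ϕ sin δ + cos ϕ cos δ sin h₀ = 1.7016×0.53288×0.20279 + 0.84619×0.97922×0.99146 = 0.183880 + 0.821530 = 1.005410.
Q̄ = (S_0/π) × [bracket] = (1361/π) × 1.005410 = 435.56 W/m².
Ratio Q̄_A / Q̄_B = 425.01 / 435.56 = 0.9758.

Q̄_A / Q̄_B ≈ 0.976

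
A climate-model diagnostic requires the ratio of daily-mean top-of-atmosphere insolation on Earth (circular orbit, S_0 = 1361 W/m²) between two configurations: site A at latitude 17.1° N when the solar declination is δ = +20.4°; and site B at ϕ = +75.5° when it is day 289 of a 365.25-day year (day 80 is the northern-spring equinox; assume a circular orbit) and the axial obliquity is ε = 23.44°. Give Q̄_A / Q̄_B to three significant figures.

— Configuration A (ϕ=+17.1°):
cos h₀ = −tan(+17.1°) tan(+20.400°) = -0.1144, h₀ = 1.6855 rad.
Bracket: h₀ sin ϕ sin δ + cos ϕ cos δ sin h₀ = 1.6855×0.29404×0.34857 + 0.95579×0.93728×0.99343 = 0.172753 + 0.889957 = 1.062710.
Q̄ = (S_0/π) × [bracket] = (1361/π) × 1.062710 = 460.39 W/m².
— Configuration B (ϕ=+75.5°):
Solar longitude: L_s = 360° × (289 − 80)/365.25 = 205.996°.
sin δ = sin 23.44° × sin 205.996° = -0.17435, so δ = -10.041°.
cos h₀ = −tan(+75.5°) tan(-10.041°) = 0.6847, h₀ = 0.8167 rad.
Bracket: h₀ sin ϕ sin δ + cos ϕ cos δ sin h₀ = 0.8167×0.96815×-0.17435 + 0.25038×0.98468×0.72886 = -0.137856 + 0.179696 = 0.041840.
Q̄ = (S_0/π) × [bracket] = (1361/π) × 0.041840 = 18.126 W/m².
Ratio Q̄_A / Q̄_B = 460.39 / 18.126 = 25.40.

Q̄_A / Q̄_B ≈ 25.4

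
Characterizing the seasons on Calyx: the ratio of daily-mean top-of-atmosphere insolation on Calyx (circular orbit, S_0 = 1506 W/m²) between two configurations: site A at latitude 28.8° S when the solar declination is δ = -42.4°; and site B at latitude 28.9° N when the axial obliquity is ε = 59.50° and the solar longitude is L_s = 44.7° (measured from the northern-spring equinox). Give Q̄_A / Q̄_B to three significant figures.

— Configuration A (ϕ=-28.8°):
cos h₀ = −tan(-28.8°) tan(-42.400°) = -0.5020, h₀ = 2.0967 rad.
Bracket: h₀ sin ϕ sin δ + cos ϕ cos δ sin h₀ = 2.0967×-0.48175×-0.67430 + 0.87631×0.73846×0.86487 = 0.681100 + 0.559675 = 1.240775.
Q̄ = (S_0/π) × [bracket] = (1506/π) × 1.240775 = 594.80 W/m².
— Configuration B (ϕ=+28.9°):
Solar declination: sin δ = sin ε · sin L_s = sin 59.50° × sin 44.7° = 0.60607, so δ = +37.306°.
cos h₀ = −tan(+28.9°) tan(+37.306°) = -0.4206, h₀ = 2.0049 rad.
Bracket: h₀ sin ϕ sin δ + cos ϕ cos δ sin h₀ = 2.0049×0.48328×0.60607 + 0.87546×0.79541×0.90724 = 0.587238 + 0.631756 = 1.218994.
Q̄ = (S_0/π) × [bracket] = (1506/π) × 1.218994 = 584.35 W/m².
Ratio Q̄_A / Q̄_B = 594.80 / 584.35 = 1.018.

Q̄_A / Q̄_B ≈ 1.02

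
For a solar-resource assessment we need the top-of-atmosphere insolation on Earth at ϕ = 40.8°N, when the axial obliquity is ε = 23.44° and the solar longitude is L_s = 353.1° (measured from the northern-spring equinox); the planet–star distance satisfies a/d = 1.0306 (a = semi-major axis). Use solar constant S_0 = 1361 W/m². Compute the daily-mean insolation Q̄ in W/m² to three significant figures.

Solar declination: sin δ = sin ε · sin L_s = sin 23.44° × sin 353.1° = -0.04779, so δ = -2.739°.
cos h₀ = −tan(+40.8°) tan(-2.739°) = 0.0413, h₀ = 1.5295 rad.
Bracket: h₀ sin ϕ sin δ + cos ϕ cos δ sin h₀ = 1.5295×0.65342×-0.04779 + 0.75700×0.99886×0.99915 = -0.047762 + 0.755494 = 0.707732.
Inverse-square distance factor (a/d)² = 1.0306² = 1.062136.
Q̄ = (S_0/π) × 1.062136 × [bracket] = (1361/π) × 1.062136 × 0.707732 = 325.7 W/m².

Q̄ ≈ 326 W/m²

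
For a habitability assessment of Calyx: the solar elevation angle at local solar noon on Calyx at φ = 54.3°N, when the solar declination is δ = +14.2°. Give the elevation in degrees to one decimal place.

At local noon the hour angle is zero, so the zenith angle equals |φ − δ| = |+54.3° − (+14.200°)| = 40.100°.
Elevation = 90° − 40.100° = 49.9°.

49.9°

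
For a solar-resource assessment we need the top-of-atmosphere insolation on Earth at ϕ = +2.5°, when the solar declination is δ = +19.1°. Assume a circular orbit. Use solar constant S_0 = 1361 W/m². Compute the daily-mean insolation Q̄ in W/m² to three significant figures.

Q̄ ≈ 419 W/m²

cos h₀ = −tan(+2.5°) tan(+19.100°) = -0.0151, h₀ = 1.5859 rad.
Bracket: h₀ sin ϕ sin δ + cos ϕ cos δ sin h₀ = 1.5859×0.04362×0.32722 + 0.99905×0.94495×0.99989 = 0.022636 + 0.943948 = 0.966584.
Q̄ = (S_0/π) × [bracket] = (1361/π) × 0.966584 = 418.7 W/m².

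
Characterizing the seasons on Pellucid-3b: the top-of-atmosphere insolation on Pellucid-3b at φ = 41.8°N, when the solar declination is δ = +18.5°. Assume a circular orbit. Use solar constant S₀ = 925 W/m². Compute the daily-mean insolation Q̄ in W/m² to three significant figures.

Q̄ ≈ 315 W/m²

cos H₀ = −tan(+41.8°) tan(+18.500°) = -0.2992, H₀ = 1.8746 rad.
Bracket: H₀ sin φ sin δ + cos φ cos δ sin H₀ = 1.8746×0.66653×0.31730 + 0.74548×0.94832×0.95420 = 0.396459 + 0.674575 = 1.071034.
Q̄ = (S₀/π) × [bracket] = (925/π) × 1.071034 = 315.4 W/m².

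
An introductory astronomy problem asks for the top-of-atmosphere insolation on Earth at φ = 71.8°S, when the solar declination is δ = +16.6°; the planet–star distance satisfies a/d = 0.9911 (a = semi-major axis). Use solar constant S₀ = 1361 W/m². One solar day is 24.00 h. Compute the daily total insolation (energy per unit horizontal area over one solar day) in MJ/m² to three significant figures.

0.297 MJ/m²

cos H₀ = −tan(-71.8°) tan(+16.600°) = 0.9067, H₀ = 0.4354 rad.
Bracket: H₀ sin φ sin δ + cos φ cos δ sin H₀ = 0.4354×-0.94997×0.28569 + 0.31233×0.95832×0.42174 = -0.118166 + 0.126232 = 0.008066.
Inverse-square distance factor (a/d)² = 0.9911² = 0.982279.
Q̄ = (S₀/π) × 0.982279 × [bracket] = (1361/π) × 0.982279 × 0.008066 = 3.4324 W/m².
Daily total = Q̄ × 24.00 h × 3600 s/h = 3.4324 × 24.00 × 3600 / 10⁶ = 0.2966 MJ/m².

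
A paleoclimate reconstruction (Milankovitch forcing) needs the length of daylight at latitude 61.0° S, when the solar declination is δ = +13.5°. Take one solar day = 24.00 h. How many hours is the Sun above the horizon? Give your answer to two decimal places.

cos H₀ = −tan φ · tan δ = −tan(-61.0°) × tan(+13.500°) = 0.4331, so H₀ = 1.1229 rad = 64.33°.
Daylight = 2H₀/(2π) × 24.00 h = (1.1229/π) × 24.00 = 8.58 h.

8.58 h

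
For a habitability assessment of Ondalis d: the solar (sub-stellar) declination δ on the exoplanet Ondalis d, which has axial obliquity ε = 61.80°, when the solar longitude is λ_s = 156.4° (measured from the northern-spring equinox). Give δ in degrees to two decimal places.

sin δ = sin ε · sin λ_s = sin 61.80° × sin 156.4° = 0.352829.
δ = arcsin(0.352829) = +20.66°.

δ = +20.66°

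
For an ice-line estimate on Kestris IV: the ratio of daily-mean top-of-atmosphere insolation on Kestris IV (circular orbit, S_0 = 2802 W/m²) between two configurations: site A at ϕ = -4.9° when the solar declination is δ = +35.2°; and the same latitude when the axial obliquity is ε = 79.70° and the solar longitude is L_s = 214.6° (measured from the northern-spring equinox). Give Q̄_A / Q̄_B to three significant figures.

— Configuration A (ϕ=-4.9°):
cos h₀ = −tan(-4.9°) tan(+35.200°) = 0.0605, h₀ = 1.5103 rad.
Bracket: h₀ sin ϕ sin δ + cos ϕ cos δ sin h₀ = 1.5103×-0.08542×0.57643 + 0.99635×0.81714×0.99817 = -0.074365 + 0.812668 = 0.738303.
Q̄ = (S_0/π) × [bracket] = (2802/π) × 0.738303 = 658.50 W/m².
— Configuration B (ϕ=-4.9°):
Solar declination: sin δ = sin ε · sin L_s = sin 79.70° × sin 214.6° = -0.55869, so δ = -33.965°.
cos h₀ = −tan(-4.9°) tan(-33.965°) = -0.0578, h₀ = 1.6286 rad.
Bracket: h₀ sin ϕ sin δ + cos ϕ cos δ sin h₀ = 1.6286×-0.08542×-0.55869 + 0.99635×0.82937×0.99833 = 0.077722 + 0.824963 = 0.902685.
Q̄ = (S_0/π) × [bracket] = (2802/π) × 0.902685 = 805.11 W/m².
Ratio Q̄_A / Q̄_B = 658.50 / 805.11 = 0.8179.

Q̄_A / Q̄_B ≈ 0.818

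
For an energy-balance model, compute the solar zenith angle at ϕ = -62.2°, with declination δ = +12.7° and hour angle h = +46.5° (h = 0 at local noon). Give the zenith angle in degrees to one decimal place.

cos θ_z = sin ϕ sin δ + cos ϕ cos δ cos h = -0.194472 + 0.313185 = 0.118713.
θ_z = arccos(0.118713) = 83.2°.

θ_z = 83.2°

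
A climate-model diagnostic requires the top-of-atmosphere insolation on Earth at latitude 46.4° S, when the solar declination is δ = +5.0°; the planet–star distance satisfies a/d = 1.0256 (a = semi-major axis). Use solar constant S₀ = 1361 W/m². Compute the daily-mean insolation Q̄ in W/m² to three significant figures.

cos H₀ = −tan(-46.4°) tan(+5.000°) = 0.0919, H₀ = 1.4788 rad.
Bracket: H₀ sin φ sin δ + cos φ cos δ sin H₀ = 1.4788×-0.72417×0.08716 + 0.68962×0.99619×0.99577 = -0.093340 + 0.684087 = 0.590747.
Inverse-square distance factor (a/d)² = 1.0256² = 1.051855.
Q̄ = (S₀/π) × 1.051855 × [bracket] = (1361/π) × 1.051855 × 0.590747 = 269.2 W/m².

Q̄ ≈ 269 W/m²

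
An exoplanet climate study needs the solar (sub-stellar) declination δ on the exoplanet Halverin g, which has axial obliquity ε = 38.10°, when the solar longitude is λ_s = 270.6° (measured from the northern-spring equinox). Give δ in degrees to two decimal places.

sin δ = sin ε · sin λ_s = sin 38.10° × sin 270.6° = -0.617002.
δ = arcsin(-0.617002) = -38.10°.

δ = -38.10°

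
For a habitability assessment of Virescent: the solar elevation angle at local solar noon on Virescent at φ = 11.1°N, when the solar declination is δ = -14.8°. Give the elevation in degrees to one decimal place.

At local noon the hour angle is zero, so the zenith angle equals |φ − δ| = |+11.1° − (-14.800°)| = 25.900°.
Elevation = 90° − 25.900° = 64.1°.

64.1°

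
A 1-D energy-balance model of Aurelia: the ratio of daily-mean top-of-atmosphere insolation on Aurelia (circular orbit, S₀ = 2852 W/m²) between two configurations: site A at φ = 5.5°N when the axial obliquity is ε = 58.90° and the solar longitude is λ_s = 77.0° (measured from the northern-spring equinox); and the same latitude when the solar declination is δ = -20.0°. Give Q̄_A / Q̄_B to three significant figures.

Q̄_A / Q̄_B ≈ 0.769

— Configuration A (φ=+5.5°):
Solar declination: sin δ = sin ε · sin λ_s = sin 58.90° × sin 77.0° = 0.83432, so δ = +56.545°.
cos H₀ = −tan(+5.5°) tan(+56.545°) = -0.1457, H₀ = 1.7170 rad.
Bracket: H₀ sin φ sin δ + cos φ cos δ sin H₀ = 1.7170×0.09585×0.83432 + 0.99540×0.55128×0.98932 = 0.137308 + 0.542884 = 0.680192.
Q̄ = (S₀/π) × [bracket] = (2852/π) × 0.680192 = 617.49 W/m².
— Configuration B (φ=+5.5°):
cos H₀ = −tan(+5.5°) tan(-20.000°) = 0.0350, H₀ = 1.5357 rad.
Bracket: H₀ sin φ sin δ + cos φ cos δ sin H₀ = 1.5357×0.09585×-0.34202 + 0.99540×0.93969×0.99939 = -0.050344 + 0.934797 = 0.884453.
Q̄ = (S₀/π) × [bracket] = (2852/π) × 0.884453 = 802.92 W/m².
Ratio Q̄_A / Q̄_B = 617.49 / 802.92 = 0.7691.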